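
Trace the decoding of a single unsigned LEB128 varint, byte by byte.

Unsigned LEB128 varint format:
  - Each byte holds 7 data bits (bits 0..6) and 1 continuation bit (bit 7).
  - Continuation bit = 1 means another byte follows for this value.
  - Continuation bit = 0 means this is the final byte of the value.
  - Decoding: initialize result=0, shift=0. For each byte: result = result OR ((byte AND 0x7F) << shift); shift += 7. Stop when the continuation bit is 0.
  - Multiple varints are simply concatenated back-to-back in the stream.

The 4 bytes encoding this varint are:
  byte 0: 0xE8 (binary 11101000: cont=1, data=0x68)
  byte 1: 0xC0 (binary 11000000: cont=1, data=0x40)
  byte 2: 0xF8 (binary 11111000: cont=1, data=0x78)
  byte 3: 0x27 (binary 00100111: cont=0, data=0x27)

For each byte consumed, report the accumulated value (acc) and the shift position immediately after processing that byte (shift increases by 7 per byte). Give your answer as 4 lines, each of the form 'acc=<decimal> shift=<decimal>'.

byte 0=0xE8: payload=0x68=104, contrib = 104<<0 = 104; acc -> 104, shift -> 7
byte 1=0xC0: payload=0x40=64, contrib = 64<<7 = 8192; acc -> 8296, shift -> 14
byte 2=0xF8: payload=0x78=120, contrib = 120<<14 = 1966080; acc -> 1974376, shift -> 21
byte 3=0x27: payload=0x27=39, contrib = 39<<21 = 81788928; acc -> 83763304, shift -> 28

Answer: acc=104 shift=7
acc=8296 shift=14
acc=1974376 shift=21
acc=83763304 shift=28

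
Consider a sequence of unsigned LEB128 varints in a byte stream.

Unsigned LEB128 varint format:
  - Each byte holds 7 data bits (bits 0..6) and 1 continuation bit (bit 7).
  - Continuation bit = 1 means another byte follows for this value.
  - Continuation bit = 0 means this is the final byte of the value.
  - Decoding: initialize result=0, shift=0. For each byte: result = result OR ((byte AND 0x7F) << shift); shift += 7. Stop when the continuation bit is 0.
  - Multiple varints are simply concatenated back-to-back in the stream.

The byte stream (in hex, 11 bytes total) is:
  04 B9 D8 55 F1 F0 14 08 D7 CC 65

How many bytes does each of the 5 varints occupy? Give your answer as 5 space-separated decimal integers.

  byte[0]=0x04 cont=0 payload=0x04=4: acc |= 4<<0 -> acc=4 shift=7 [end]
Varint 1: bytes[0:1] = 04 -> value 4 (1 byte(s))
  byte[1]=0xB9 cont=1 payload=0x39=57: acc |= 57<<0 -> acc=57 shift=7
  byte[2]=0xD8 cont=1 payload=0x58=88: acc |= 88<<7 -> acc=11321 shift=14
  byte[3]=0x55 cont=0 payload=0x55=85: acc |= 85<<14 -> acc=1403961 shift=21 [end]
Varint 2: bytes[1:4] = B9 D8 55 -> value 1403961 (3 byte(s))
  byte[4]=0xF1 cont=1 payload=0x71=113: acc |= 113<<0 -> acc=113 shift=7
  byte[5]=0xF0 cont=1 payload=0x70=112: acc |= 112<<7 -> acc=14449 shift=14
  byte[6]=0x14 cont=0 payload=0x14=20: acc |= 20<<14 -> acc=342129 shift=21 [end]
Varint 3: bytes[4:7] = F1 F0 14 -> value 342129 (3 byte(s))
  byte[7]=0x08 cont=0 payload=0x08=8: acc |= 8<<0 -> acc=8 shift=7 [end]
Varint 4: bytes[7:8] = 08 -> value 8 (1 byte(s))
  byte[8]=0xD7 cont=1 payload=0x57=87: acc |= 87<<0 -> acc=87 shift=7
  byte[9]=0xCC cont=1 payload=0x4C=76: acc |= 76<<7 -> acc=9815 shift=14
  byte[10]=0x65 cont=0 payload=0x65=101: acc |= 101<<14 -> acc=1664599 shift=21 [end]
Varint 5: bytes[8:11] = D7 CC 65 -> value 1664599 (3 byte(s))

Answer: 1 3 3 1 3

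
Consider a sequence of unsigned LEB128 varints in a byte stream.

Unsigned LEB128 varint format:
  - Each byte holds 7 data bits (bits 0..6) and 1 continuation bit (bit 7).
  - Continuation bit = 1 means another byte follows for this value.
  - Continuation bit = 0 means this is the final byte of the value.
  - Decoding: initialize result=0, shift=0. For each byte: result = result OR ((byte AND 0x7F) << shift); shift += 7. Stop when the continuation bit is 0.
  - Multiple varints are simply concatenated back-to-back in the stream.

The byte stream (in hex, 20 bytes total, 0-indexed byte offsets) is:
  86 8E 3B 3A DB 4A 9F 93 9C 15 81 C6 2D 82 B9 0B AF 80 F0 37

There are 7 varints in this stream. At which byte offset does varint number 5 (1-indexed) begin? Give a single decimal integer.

  byte[0]=0x86 cont=1 payload=0x06=6: acc |= 6<<0 -> acc=6 shift=7
  byte[1]=0x8E cont=1 payload=0x0E=14: acc |= 14<<7 -> acc=1798 shift=14
  byte[2]=0x3B cont=0 payload=0x3B=59: acc |= 59<<14 -> acc=968454 shift=21 [end]
Varint 1: bytes[0:3] = 86 8E 3B -> value 968454 (3 byte(s))
  byte[3]=0x3A cont=0 payload=0x3A=58: acc |= 58<<0 -> acc=58 shift=7 [end]
Varint 2: bytes[3:4] = 3A -> value 58 (1 byte(s))
  byte[4]=0xDB cont=1 payload=0x5B=91: acc |= 91<<0 -> acc=91 shift=7
  byte[5]=0x4A cont=0 payload=0x4A=74: acc |= 74<<7 -> acc=9563 shift=14 [end]
Varint 3: bytes[4:6] = DB 4A -> value 9563 (2 byte(s))
  byte[6]=0x9F cont=1 payload=0x1F=31: acc |= 31<<0 -> acc=31 shift=7
  byte[7]=0x93 cont=1 payload=0x13=19: acc |= 19<<7 -> acc=2463 shift=14
  byte[8]=0x9C cont=1 payload=0x1C=28: acc |= 28<<14 -> acc=461215 shift=21
  byte[9]=0x15 cont=0 payload=0x15=21: acc |= 21<<21 -> acc=44501407 shift=28 [end]
Varint 4: bytes[6:10] = 9F 93 9C 15 -> value 44501407 (4 byte(s))
  byte[10]=0x81 cont=1 payload=0x01=1: acc |= 1<<0 -> acc=1 shift=7
  byte[11]=0xC6 cont=1 payload=0x46=70: acc |= 70<<7 -> acc=8961 shift=14
  byte[12]=0x2D cont=0 payload=0x2D=45: acc |= 45<<14 -> acc=746241 shift=21 [end]
Varint 5: bytes[10:13] = 81 C6 2D -> value 746241 (3 byte(s))
  byte[13]=0x82 cont=1 payload=0x02=2: acc |= 2<<0 -> acc=2 shift=7
  byte[14]=0xB9 cont=1 payload=0x39=57: acc |= 57<<7 -> acc=7298 shift=14
  byte[15]=0x0B cont=0 payload=0x0B=11: acc |= 11<<14 -> acc=187522 shift=21 [end]
Varint 6: bytes[13:16] = 82 B9 0B -> value 187522 (3 byte(s))
  byte[16]=0xAF cont=1 payload=0x2F=47: acc |= 47<<0 -> acc=47 shift=7
  byte[17]=0x80 cont=1 payload=0x00=0: acc |= 0<<7 -> acc=47 shift=14
  byte[18]=0xF0 cont=1 payload=0x70=112: acc |= 112<<14 -> acc=1835055 shift=21
  byte[19]=0x37 cont=0 payload=0x37=55: acc |= 55<<21 -> acc=117178415 shift=28 [end]
Varint 7: bytes[16:20] = AF 80 F0 37 -> value 117178415 (4 byte(s))

Answer: 10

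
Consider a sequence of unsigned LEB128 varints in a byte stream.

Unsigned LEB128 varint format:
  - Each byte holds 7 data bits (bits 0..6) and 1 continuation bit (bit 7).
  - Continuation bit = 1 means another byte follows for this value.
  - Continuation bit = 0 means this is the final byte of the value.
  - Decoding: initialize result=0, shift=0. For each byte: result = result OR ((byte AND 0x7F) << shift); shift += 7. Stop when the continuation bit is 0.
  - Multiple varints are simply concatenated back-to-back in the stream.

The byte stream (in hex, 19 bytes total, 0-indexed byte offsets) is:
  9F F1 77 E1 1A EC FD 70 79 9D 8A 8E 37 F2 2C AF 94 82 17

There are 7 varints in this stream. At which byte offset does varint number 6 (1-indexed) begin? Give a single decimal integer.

  byte[0]=0x9F cont=1 payload=0x1F=31: acc |= 31<<0 -> acc=31 shift=7
  byte[1]=0xF1 cont=1 payload=0x71=113: acc |= 113<<7 -> acc=14495 shift=14
  byte[2]=0x77 cont=0 payload=0x77=119: acc |= 119<<14 -> acc=1964191 shift=21 [end]
Varint 1: bytes[0:3] = 9F F1 77 -> value 1964191 (3 byte(s))
  byte[3]=0xE1 cont=1 payload=0x61=97: acc |= 97<<0 -> acc=97 shift=7
  byte[4]=0x1A cont=0 payload=0x1A=26: acc |= 26<<7 -> acc=3425 shift=14 [end]
Varint 2: bytes[3:5] = E1 1A -> value 3425 (2 byte(s))
  byte[5]=0xEC cont=1 payload=0x6C=108: acc |= 108<<0 -> acc=108 shift=7
  byte[6]=0xFD cont=1 payload=0x7D=125: acc |= 125<<7 -> acc=16108 shift=14
  byte[7]=0x70 cont=0 payload=0x70=112: acc |= 112<<14 -> acc=1851116 shift=21 [end]
Varint 3: bytes[5:8] = EC FD 70 -> value 1851116 (3 byte(s))
  byte[8]=0x79 cont=0 payload=0x79=121: acc |= 121<<0 -> acc=121 shift=7 [end]
Varint 4: bytes[8:9] = 79 -> value 121 (1 byte(s))
  byte[9]=0x9D cont=1 payload=0x1D=29: acc |= 29<<0 -> acc=29 shift=7
  byte[10]=0x8A cont=1 payload=0x0A=10: acc |= 10<<7 -> acc=1309 shift=14
  byte[11]=0x8E cont=1 payload=0x0E=14: acc |= 14<<14 -> acc=230685 shift=21
  byte[12]=0x37 cont=0 payload=0x37=55: acc |= 55<<21 -> acc=115574045 shift=28 [end]
Varint 5: bytes[9:13] = 9D 8A 8E 37 -> value 115574045 (4 byte(s))
  byte[13]=0xF2 cont=1 payload=0x72=114: acc |= 114<<0 -> acc=114 shift=7
  byte[14]=0x2C cont=0 payload=0x2C=44: acc |= 44<<7 -> acc=5746 shift=14 [end]
Varint 6: bytes[13:15] = F2 2C -> value 5746 (2 byte(s))
  byte[15]=0xAF cont=1 payload=0x2F=47: acc |= 47<<0 -> acc=47 shift=7
  byte[16]=0x94 cont=1 payload=0x14=20: acc |= 20<<7 -> acc=2607 shift=14
  byte[17]=0x82 cont=1 payload=0x02=2: acc |= 2<<14 -> acc=35375 shift=21
  byte[18]=0x17 cont=0 payload=0x17=23: acc |= 23<<21 -> acc=48269871 shift=28 [end]
Varint 7: bytes[15:19] = AF 94 82 17 -> value 48269871 (4 byte(s))

Answer: 13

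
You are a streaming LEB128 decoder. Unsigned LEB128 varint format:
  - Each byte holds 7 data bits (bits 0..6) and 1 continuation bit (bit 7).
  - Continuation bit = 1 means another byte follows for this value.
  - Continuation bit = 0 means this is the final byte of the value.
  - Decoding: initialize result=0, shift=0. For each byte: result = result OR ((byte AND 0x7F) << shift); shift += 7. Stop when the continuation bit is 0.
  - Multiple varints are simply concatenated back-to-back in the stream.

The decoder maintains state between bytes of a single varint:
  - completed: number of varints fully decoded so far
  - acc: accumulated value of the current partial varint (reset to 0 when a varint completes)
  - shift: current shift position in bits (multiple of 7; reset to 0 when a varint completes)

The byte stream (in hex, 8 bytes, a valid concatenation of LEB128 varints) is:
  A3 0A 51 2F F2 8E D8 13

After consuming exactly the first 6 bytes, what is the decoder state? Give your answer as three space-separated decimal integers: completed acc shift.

byte[0]=0xA3 cont=1 payload=0x23: acc |= 35<<0 -> completed=0 acc=35 shift=7
byte[1]=0x0A cont=0 payload=0x0A: varint #1 complete (value=1315); reset -> completed=1 acc=0 shift=0
byte[2]=0x51 cont=0 payload=0x51: varint #2 complete (value=81); reset -> completed=2 acc=0 shift=0
byte[3]=0x2F cont=0 payload=0x2F: varint #3 complete (value=47); reset -> completed=3 acc=0 shift=0
byte[4]=0xF2 cont=1 payload=0x72: acc |= 114<<0 -> completed=3 acc=114 shift=7
byte[5]=0x8E cont=1 payload=0x0E: acc |= 14<<7 -> completed=3 acc=1906 shift=14

Answer: 3 1906 14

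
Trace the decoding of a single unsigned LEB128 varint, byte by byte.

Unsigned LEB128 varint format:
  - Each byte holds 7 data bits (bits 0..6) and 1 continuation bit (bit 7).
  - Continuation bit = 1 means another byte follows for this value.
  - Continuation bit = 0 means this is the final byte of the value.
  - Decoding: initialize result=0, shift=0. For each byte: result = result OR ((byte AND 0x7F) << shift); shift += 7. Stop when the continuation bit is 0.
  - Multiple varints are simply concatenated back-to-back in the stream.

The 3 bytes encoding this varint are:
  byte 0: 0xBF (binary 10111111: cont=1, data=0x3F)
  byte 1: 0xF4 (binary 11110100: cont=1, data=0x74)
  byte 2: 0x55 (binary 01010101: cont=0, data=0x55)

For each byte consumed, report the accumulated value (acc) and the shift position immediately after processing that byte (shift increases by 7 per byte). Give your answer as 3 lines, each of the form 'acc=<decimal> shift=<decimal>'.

Answer: acc=63 shift=7
acc=14911 shift=14
acc=1407551 shift=21

Derivation:
byte 0=0xBF: payload=0x3F=63, contrib = 63<<0 = 63; acc -> 63, shift -> 7
byte 1=0xF4: payload=0x74=116, contrib = 116<<7 = 14848; acc -> 14911, shift -> 14
byte 2=0x55: payload=0x55=85, contrib = 85<<14 = 1392640; acc -> 1407551, shift -> 21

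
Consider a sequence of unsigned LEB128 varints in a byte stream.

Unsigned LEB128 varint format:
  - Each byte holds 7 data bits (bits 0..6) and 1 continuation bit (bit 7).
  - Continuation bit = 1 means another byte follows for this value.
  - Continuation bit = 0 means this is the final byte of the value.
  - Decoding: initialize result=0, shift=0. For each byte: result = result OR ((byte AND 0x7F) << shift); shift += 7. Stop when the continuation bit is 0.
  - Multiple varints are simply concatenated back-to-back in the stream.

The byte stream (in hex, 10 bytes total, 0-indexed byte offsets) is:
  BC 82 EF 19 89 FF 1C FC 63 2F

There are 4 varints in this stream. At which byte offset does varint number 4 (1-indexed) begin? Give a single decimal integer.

  byte[0]=0xBC cont=1 payload=0x3C=60: acc |= 60<<0 -> acc=60 shift=7
  byte[1]=0x82 cont=1 payload=0x02=2: acc |= 2<<7 -> acc=316 shift=14
  byte[2]=0xEF cont=1 payload=0x6F=111: acc |= 111<<14 -> acc=1818940 shift=21
  byte[3]=0x19 cont=0 payload=0x19=25: acc |= 25<<21 -> acc=54247740 shift=28 [end]
Varint 1: bytes[0:4] = BC 82 EF 19 -> value 54247740 (4 byte(s))
  byte[4]=0x89 cont=1 payload=0x09=9: acc |= 9<<0 -> acc=9 shift=7
  byte[5]=0xFF cont=1 payload=0x7F=127: acc |= 127<<7 -> acc=16265 shift=14
  byte[6]=0x1C cont=0 payload=0x1C=28: acc |= 28<<14 -> acc=475017 shift=21 [end]
Varint 2: bytes[4:7] = 89 FF 1C -> value 475017 (3 byte(s))
  byte[7]=0xFC cont=1 payload=0x7C=124: acc |= 124<<0 -> acc=124 shift=7
  byte[8]=0x63 cont=0 payload=0x63=99: acc |= 99<<7 -> acc=12796 shift=14 [end]
Varint 3: bytes[7:9] = FC 63 -> value 12796 (2 byte(s))
  byte[9]=0x2F cont=0 payload=0x2F=47: acc |= 47<<0 -> acc=47 shift=7 [end]
Varint 4: bytes[9:10] = 2F -> value 47 (1 byte(s))

Answer: 9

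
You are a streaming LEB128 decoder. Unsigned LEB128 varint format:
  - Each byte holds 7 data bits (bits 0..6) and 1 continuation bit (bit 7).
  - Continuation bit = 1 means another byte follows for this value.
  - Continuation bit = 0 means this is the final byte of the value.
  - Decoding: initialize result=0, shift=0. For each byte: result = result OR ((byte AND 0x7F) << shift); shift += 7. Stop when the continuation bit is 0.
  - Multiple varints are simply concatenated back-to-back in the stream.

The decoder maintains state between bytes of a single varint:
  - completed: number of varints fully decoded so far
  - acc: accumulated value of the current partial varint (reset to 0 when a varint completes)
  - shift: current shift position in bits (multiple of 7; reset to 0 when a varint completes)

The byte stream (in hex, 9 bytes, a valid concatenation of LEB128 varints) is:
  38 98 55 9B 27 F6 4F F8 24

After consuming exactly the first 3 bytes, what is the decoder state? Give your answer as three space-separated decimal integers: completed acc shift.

Answer: 2 0 0

Derivation:
byte[0]=0x38 cont=0 payload=0x38: varint #1 complete (value=56); reset -> completed=1 acc=0 shift=0
byte[1]=0x98 cont=1 payload=0x18: acc |= 24<<0 -> completed=1 acc=24 shift=7
byte[2]=0x55 cont=0 payload=0x55: varint #2 complete (value=10904); reset -> completed=2 acc=0 shift=0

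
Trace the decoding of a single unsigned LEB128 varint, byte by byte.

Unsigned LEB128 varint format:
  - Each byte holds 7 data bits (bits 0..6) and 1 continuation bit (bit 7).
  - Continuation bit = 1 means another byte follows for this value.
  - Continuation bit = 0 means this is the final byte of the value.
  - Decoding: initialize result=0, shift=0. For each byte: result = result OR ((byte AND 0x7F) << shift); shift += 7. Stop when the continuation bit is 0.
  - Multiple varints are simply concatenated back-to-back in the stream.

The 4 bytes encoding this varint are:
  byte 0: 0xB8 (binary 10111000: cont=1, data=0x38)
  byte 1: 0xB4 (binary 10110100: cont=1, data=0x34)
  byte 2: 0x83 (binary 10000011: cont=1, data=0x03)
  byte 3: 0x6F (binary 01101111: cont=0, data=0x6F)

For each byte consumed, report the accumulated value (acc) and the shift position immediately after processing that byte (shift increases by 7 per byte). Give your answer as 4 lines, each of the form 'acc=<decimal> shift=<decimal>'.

Answer: acc=56 shift=7
acc=6712 shift=14
acc=55864 shift=21
acc=232839736 shift=28

Derivation:
byte 0=0xB8: payload=0x38=56, contrib = 56<<0 = 56; acc -> 56, shift -> 7
byte 1=0xB4: payload=0x34=52, contrib = 52<<7 = 6656; acc -> 6712, shift -> 14
byte 2=0x83: payload=0x03=3, contrib = 3<<14 = 49152; acc -> 55864, shift -> 21
byte 3=0x6F: payload=0x6F=111, contrib = 111<<21 = 232783872; acc -> 232839736, shift -> 28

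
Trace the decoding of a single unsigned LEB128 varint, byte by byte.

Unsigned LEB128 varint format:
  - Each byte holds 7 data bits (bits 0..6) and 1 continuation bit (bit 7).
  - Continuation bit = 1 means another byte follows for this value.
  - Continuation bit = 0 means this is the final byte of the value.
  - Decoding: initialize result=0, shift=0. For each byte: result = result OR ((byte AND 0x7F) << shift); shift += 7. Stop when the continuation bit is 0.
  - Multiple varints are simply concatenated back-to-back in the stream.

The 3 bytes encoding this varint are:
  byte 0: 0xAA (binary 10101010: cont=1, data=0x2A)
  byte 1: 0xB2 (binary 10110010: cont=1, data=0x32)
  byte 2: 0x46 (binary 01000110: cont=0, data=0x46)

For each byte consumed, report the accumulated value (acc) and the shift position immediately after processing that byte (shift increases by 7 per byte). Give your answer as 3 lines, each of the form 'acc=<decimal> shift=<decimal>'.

Answer: acc=42 shift=7
acc=6442 shift=14
acc=1153322 shift=21

Derivation:
byte 0=0xAA: payload=0x2A=42, contrib = 42<<0 = 42; acc -> 42, shift -> 7
byte 1=0xB2: payload=0x32=50, contrib = 50<<7 = 6400; acc -> 6442, shift -> 14
byte 2=0x46: payload=0x46=70, contrib = 70<<14 = 1146880; acc -> 1153322, shift -> 21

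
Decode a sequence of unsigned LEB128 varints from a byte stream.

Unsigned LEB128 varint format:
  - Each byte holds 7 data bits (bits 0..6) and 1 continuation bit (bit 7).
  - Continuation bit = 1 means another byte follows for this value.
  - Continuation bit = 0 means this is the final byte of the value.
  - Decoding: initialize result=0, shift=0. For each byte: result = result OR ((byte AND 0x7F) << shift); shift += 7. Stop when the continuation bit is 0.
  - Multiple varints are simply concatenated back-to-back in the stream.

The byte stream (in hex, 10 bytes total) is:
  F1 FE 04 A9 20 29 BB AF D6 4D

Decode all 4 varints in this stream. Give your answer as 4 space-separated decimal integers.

  byte[0]=0xF1 cont=1 payload=0x71=113: acc |= 113<<0 -> acc=113 shift=7
  byte[1]=0xFE cont=1 payload=0x7E=126: acc |= 126<<7 -> acc=16241 shift=14
  byte[2]=0x04 cont=0 payload=0x04=4: acc |= 4<<14 -> acc=81777 shift=21 [end]
Varint 1: bytes[0:3] = F1 FE 04 -> value 81777 (3 byte(s))
  byte[3]=0xA9 cont=1 payload=0x29=41: acc |= 41<<0 -> acc=41 shift=7
  byte[4]=0x20 cont=0 payload=0x20=32: acc |= 32<<7 -> acc=4137 shift=14 [end]
Varint 2: bytes[3:5] = A9 20 -> value 4137 (2 byte(s))
  byte[5]=0x29 cont=0 payload=0x29=41: acc |= 41<<0 -> acc=41 shift=7 [end]
Varint 3: bytes[5:6] = 29 -> value 41 (1 byte(s))
  byte[6]=0xBB cont=1 payload=0x3B=59: acc |= 59<<0 -> acc=59 shift=7
  byte[7]=0xAF cont=1 payload=0x2F=47: acc |= 47<<7 -> acc=6075 shift=14
  byte[8]=0xD6 cont=1 payload=0x56=86: acc |= 86<<14 -> acc=1415099 shift=21
  byte[9]=0x4D cont=0 payload=0x4D=77: acc |= 77<<21 -> acc=162895803 shift=28 [end]
Varint 4: bytes[6:10] = BB AF D6 4D -> value 162895803 (4 byte(s))

Answer: 81777 4137 41 162895803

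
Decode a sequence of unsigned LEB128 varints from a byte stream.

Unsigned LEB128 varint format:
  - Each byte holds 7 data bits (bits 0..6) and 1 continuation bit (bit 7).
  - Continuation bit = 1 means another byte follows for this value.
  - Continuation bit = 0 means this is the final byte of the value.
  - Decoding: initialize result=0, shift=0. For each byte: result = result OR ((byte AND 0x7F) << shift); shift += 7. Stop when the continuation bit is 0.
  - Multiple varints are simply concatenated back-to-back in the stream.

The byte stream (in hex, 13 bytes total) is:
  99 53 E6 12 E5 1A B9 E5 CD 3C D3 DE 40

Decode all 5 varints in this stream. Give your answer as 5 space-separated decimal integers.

Answer: 10649 2406 3429 127103673 1060691

Derivation:
  byte[0]=0x99 cont=1 payload=0x19=25: acc |= 25<<0 -> acc=25 shift=7
  byte[1]=0x53 cont=0 payload=0x53=83: acc |= 83<<7 -> acc=10649 shift=14 [end]
Varint 1: bytes[0:2] = 99 53 -> value 10649 (2 byte(s))
  byte[2]=0xE6 cont=1 payload=0x66=102: acc |= 102<<0 -> acc=102 shift=7
  byte[3]=0x12 cont=0 payload=0x12=18: acc |= 18<<7 -> acc=2406 shift=14 [end]
Varint 2: bytes[2:4] = E6 12 -> value 2406 (2 byte(s))
  byte[4]=0xE5 cont=1 payload=0x65=101: acc |= 101<<0 -> acc=101 shift=7
  byte[5]=0x1A cont=0 payload=0x1A=26: acc |= 26<<7 -> acc=3429 shift=14 [end]
Varint 3: bytes[4:6] = E5 1A -> value 3429 (2 byte(s))
  byte[6]=0xB9 cont=1 payload=0x39=57: acc |= 57<<0 -> acc=57 shift=7
  byte[7]=0xE5 cont=1 payload=0x65=101: acc |= 101<<7 -> acc=12985 shift=14
  byte[8]=0xCD cont=1 payload=0x4D=77: acc |= 77<<14 -> acc=1274553 shift=21
  byte[9]=0x3C cont=0 payload=0x3C=60: acc |= 60<<21 -> acc=127103673 shift=28 [end]
Varint 4: bytes[6:10] = B9 E5 CD 3C -> value 127103673 (4 byte(s))
  byte[10]=0xD3 cont=1 payload=0x53=83: acc |= 83<<0 -> acc=83 shift=7
  byte[11]=0xDE cont=1 payload=0x5E=94: acc |= 94<<7 -> acc=12115 shift=14
  byte[12]=0x40 cont=0 payload=0x40=64: acc |= 64<<14 -> acc=1060691 shift=21 [end]
Varint 5: bytes[10:13] = D3 DE 40 -> value 1060691 (3 byte(s))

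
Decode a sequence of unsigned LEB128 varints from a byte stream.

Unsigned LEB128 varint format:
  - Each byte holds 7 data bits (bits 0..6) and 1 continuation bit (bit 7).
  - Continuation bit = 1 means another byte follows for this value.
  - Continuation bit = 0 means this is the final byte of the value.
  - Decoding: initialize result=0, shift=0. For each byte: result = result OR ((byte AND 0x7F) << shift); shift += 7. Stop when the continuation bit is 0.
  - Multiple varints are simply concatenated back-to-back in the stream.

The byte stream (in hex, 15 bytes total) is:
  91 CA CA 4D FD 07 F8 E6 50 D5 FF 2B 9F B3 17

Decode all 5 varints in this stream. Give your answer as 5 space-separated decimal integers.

Answer: 162702609 1021 1323896 720853 383391

Derivation:
  byte[0]=0x91 cont=1 payload=0x11=17: acc |= 17<<0 -> acc=17 shift=7
  byte[1]=0xCA cont=1 payload=0x4A=74: acc |= 74<<7 -> acc=9489 shift=14
  byte[2]=0xCA cont=1 payload=0x4A=74: acc |= 74<<14 -> acc=1221905 shift=21
  byte[3]=0x4D cont=0 payload=0x4D=77: acc |= 77<<21 -> acc=162702609 shift=28 [end]
Varint 1: bytes[0:4] = 91 CA CA 4D -> value 162702609 (4 byte(s))
  byte[4]=0xFD cont=1 payload=0x7D=125: acc |= 125<<0 -> acc=125 shift=7
  byte[5]=0x07 cont=0 payload=0x07=7: acc |= 7<<7 -> acc=1021 shift=14 [end]
Varint 2: bytes[4:6] = FD 07 -> value 1021 (2 byte(s))
  byte[6]=0xF8 cont=1 payload=0x78=120: acc |= 120<<0 -> acc=120 shift=7
  byte[7]=0xE6 cont=1 payload=0x66=102: acc |= 102<<7 -> acc=13176 shift=14
  byte[8]=0x50 cont=0 payload=0x50=80: acc |= 80<<14 -> acc=1323896 shift=21 [end]
Varint 3: bytes[6:9] = F8 E6 50 -> value 1323896 (3 byte(s))
  byte[9]=0xD5 cont=1 payload=0x55=85: acc |= 85<<0 -> acc=85 shift=7
  byte[10]=0xFF cont=1 payload=0x7F=127: acc |= 127<<7 -> acc=16341 shift=14
  byte[11]=0x2B cont=0 payload=0x2B=43: acc |= 43<<14 -> acc=720853 shift=21 [end]
Varint 4: bytes[9:12] = D5 FF 2B -> value 720853 (3 byte(s))
  byte[12]=0x9F cont=1 payload=0x1F=31: acc |= 31<<0 -> acc=31 shift=7
  byte[13]=0xB3 cont=1 payload=0x33=51: acc |= 51<<7 -> acc=6559 shift=14
  byte[14]=0x17 cont=0 payload=0x17=23: acc |= 23<<14 -> acc=383391 shift=21 [end]
Varint 5: bytes[12:15] = 9F B3 17 -> value 383391 (3 byte(s))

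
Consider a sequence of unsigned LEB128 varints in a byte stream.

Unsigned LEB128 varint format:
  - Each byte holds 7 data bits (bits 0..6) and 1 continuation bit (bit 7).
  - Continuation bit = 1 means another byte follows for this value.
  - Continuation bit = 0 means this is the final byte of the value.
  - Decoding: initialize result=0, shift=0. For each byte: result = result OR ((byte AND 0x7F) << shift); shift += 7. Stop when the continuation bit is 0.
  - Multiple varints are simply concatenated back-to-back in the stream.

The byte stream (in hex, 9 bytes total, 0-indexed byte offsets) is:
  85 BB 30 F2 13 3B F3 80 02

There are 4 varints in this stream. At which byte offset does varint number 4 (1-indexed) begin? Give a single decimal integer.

  byte[0]=0x85 cont=1 payload=0x05=5: acc |= 5<<0 -> acc=5 shift=7
  byte[1]=0xBB cont=1 payload=0x3B=59: acc |= 59<<7 -> acc=7557 shift=14
  byte[2]=0x30 cont=0 payload=0x30=48: acc |= 48<<14 -> acc=793989 shift=21 [end]
Varint 1: bytes[0:3] = 85 BB 30 -> value 793989 (3 byte(s))
  byte[3]=0xF2 cont=1 payload=0x72=114: acc |= 114<<0 -> acc=114 shift=7
  byte[4]=0x13 cont=0 payload=0x13=19: acc |= 19<<7 -> acc=2546 shift=14 [end]
Varint 2: bytes[3:5] = F2 13 -> value 2546 (2 byte(s))
  byte[5]=0x3B cont=0 payload=0x3B=59: acc |= 59<<0 -> acc=59 shift=7 [end]
Varint 3: bytes[5:6] = 3B -> value 59 (1 byte(s))
  byte[6]=0xF3 cont=1 payload=0x73=115: acc |= 115<<0 -> acc=115 shift=7
  byte[7]=0x80 cont=1 payload=0x00=0: acc |= 0<<7 -> acc=115 shift=14
  byte[8]=0x02 cont=0 payload=0x02=2: acc |= 2<<14 -> acc=32883 shift=21 [end]
Varint 4: bytes[6:9] = F3 80 02 -> value 32883 (3 byte(s))

Answer: 6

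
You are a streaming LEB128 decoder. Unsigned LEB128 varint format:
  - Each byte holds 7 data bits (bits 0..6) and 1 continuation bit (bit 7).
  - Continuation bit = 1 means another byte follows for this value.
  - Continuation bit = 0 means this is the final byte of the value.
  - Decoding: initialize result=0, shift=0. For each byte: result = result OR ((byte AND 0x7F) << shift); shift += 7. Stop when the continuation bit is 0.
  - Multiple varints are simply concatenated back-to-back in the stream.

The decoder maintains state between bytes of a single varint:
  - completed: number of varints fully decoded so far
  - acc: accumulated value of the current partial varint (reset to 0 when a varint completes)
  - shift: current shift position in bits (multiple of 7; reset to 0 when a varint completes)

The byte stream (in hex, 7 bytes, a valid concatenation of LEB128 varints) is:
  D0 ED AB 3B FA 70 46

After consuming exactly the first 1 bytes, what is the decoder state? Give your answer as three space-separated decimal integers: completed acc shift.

Answer: 0 80 7

Derivation:
byte[0]=0xD0 cont=1 payload=0x50: acc |= 80<<0 -> completed=0 acc=80 shift=7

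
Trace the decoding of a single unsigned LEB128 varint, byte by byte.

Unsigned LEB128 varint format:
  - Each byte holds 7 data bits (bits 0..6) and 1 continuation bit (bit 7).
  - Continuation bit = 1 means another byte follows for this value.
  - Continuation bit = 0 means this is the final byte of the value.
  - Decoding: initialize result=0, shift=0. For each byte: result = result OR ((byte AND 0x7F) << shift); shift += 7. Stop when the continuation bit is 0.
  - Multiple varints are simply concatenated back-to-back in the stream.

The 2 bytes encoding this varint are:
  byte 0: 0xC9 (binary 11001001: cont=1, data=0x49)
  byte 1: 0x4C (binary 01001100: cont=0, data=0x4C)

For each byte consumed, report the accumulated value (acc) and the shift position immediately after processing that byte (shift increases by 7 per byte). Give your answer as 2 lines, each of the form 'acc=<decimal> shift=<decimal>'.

Answer: acc=73 shift=7
acc=9801 shift=14

Derivation:
byte 0=0xC9: payload=0x49=73, contrib = 73<<0 = 73; acc -> 73, shift -> 7
byte 1=0x4C: payload=0x4C=76, contrib = 76<<7 = 9728; acc -> 9801, shift -> 14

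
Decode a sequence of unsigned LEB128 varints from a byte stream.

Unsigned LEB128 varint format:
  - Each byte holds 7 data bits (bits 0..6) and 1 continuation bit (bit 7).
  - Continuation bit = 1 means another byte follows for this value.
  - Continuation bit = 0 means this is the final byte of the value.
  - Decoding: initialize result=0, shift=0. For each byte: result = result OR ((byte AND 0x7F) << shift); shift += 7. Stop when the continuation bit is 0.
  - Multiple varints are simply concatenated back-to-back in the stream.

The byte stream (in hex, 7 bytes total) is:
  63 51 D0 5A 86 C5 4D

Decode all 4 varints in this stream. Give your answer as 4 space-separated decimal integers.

Answer: 99 81 11600 1270406

Derivation:
  byte[0]=0x63 cont=0 payload=0x63=99: acc |= 99<<0 -> acc=99 shift=7 [end]
Varint 1: bytes[0:1] = 63 -> value 99 (1 byte(s))
  byte[1]=0x51 cont=0 payload=0x51=81: acc |= 81<<0 -> acc=81 shift=7 [end]
Varint 2: bytes[1:2] = 51 -> value 81 (1 byte(s))
  byte[2]=0xD0 cont=1 payload=0x50=80: acc |= 80<<0 -> acc=80 shift=7
  byte[3]=0x5A cont=0 payload=0x5A=90: acc |= 90<<7 -> acc=11600 shift=14 [end]
Varint 3: bytes[2:4] = D0 5A -> value 11600 (2 byte(s))
  byte[4]=0x86 cont=1 payload=0x06=6: acc |= 6<<0 -> acc=6 shift=7
  byte[5]=0xC5 cont=1 payload=0x45=69: acc |= 69<<7 -> acc=8838 shift=14
  byte[6]=0x4D cont=0 payload=0x4D=77: acc |= 77<<14 -> acc=1270406 shift=21 [end]
Varint 4: bytes[4:7] = 86 C5 4D -> value 1270406 (3 byte(s))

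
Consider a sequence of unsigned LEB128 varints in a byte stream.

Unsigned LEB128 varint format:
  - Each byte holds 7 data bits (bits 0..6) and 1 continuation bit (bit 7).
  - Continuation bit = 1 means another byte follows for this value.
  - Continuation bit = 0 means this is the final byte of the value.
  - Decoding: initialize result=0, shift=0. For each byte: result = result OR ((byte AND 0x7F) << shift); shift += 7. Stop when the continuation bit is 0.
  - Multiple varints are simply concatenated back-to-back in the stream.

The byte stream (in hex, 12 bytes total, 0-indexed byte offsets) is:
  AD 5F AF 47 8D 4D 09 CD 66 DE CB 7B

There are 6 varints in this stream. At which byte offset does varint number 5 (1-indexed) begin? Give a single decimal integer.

  byte[0]=0xAD cont=1 payload=0x2D=45: acc |= 45<<0 -> acc=45 shift=7
  byte[1]=0x5F cont=0 payload=0x5F=95: acc |= 95<<7 -> acc=12205 shift=14 [end]
Varint 1: bytes[0:2] = AD 5F -> value 12205 (2 byte(s))
  byte[2]=0xAF cont=1 payload=0x2F=47: acc |= 47<<0 -> acc=47 shift=7
  byte[3]=0x47 cont=0 payload=0x47=71: acc |= 71<<7 -> acc=9135 shift=14 [end]
Varint 2: bytes[2:4] = AF 47 -> value 9135 (2 byte(s))
  byte[4]=0x8D cont=1 payload=0x0D=13: acc |= 13<<0 -> acc=13 shift=7
  byte[5]=0x4D cont=0 payload=0x4D=77: acc |= 77<<7 -> acc=9869 shift=14 [end]
Varint 3: bytes[4:6] = 8D 4D -> value 9869 (2 byte(s))
  byte[6]=0x09 cont=0 payload=0x09=9: acc |= 9<<0 -> acc=9 shift=7 [end]
Varint 4: bytes[6:7] = 09 -> value 9 (1 byte(s))
  byte[7]=0xCD cont=1 payload=0x4D=77: acc |= 77<<0 -> acc=77 shift=7
  byte[8]=0x66 cont=0 payload=0x66=102: acc |= 102<<7 -> acc=13133 shift=14 [end]
Varint 5: bytes[7:9] = CD 66 -> value 13133 (2 byte(s))
  byte[9]=0xDE cont=1 payload=0x5E=94: acc |= 94<<0 -> acc=94 shift=7
  byte[10]=0xCB cont=1 payload=0x4B=75: acc |= 75<<7 -> acc=9694 shift=14
  byte[11]=0x7B cont=0 payload=0x7B=123: acc |= 123<<14 -> acc=2024926 shift=21 [end]
Varint 6: bytes[9:12] = DE CB 7B -> value 2024926 (3 byte(s))

Answer: 7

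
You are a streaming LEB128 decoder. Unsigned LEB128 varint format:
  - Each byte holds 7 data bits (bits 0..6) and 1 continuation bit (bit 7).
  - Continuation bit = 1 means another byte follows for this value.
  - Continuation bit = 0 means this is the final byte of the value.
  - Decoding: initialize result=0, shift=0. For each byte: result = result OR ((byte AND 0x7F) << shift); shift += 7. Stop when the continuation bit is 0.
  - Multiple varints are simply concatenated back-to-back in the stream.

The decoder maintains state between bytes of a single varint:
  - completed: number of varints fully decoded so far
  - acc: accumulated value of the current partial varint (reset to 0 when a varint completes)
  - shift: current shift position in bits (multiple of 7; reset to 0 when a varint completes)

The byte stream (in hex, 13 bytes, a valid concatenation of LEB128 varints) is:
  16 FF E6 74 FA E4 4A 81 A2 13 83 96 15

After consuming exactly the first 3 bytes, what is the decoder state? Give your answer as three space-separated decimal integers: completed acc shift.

byte[0]=0x16 cont=0 payload=0x16: varint #1 complete (value=22); reset -> completed=1 acc=0 shift=0
byte[1]=0xFF cont=1 payload=0x7F: acc |= 127<<0 -> completed=1 acc=127 shift=7
byte[2]=0xE6 cont=1 payload=0x66: acc |= 102<<7 -> completed=1 acc=13183 shift=14

Answer: 1 13183 14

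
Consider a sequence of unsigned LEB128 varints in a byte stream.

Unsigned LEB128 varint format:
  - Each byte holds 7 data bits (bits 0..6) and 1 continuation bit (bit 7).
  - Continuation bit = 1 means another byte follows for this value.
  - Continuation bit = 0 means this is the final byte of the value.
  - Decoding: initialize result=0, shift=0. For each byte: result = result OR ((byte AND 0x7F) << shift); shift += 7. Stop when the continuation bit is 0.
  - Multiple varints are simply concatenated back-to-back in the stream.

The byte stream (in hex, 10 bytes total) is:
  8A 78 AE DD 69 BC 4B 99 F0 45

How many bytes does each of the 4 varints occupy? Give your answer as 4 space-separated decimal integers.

  byte[0]=0x8A cont=1 payload=0x0A=10: acc |= 10<<0 -> acc=10 shift=7
  byte[1]=0x78 cont=0 payload=0x78=120: acc |= 120<<7 -> acc=15370 shift=14 [end]
Varint 1: bytes[0:2] = 8A 78 -> value 15370 (2 byte(s))
  byte[2]=0xAE cont=1 payload=0x2E=46: acc |= 46<<0 -> acc=46 shift=7
  byte[3]=0xDD cont=1 payload=0x5D=93: acc |= 93<<7 -> acc=11950 shift=14
  byte[4]=0x69 cont=0 payload=0x69=105: acc |= 105<<14 -> acc=1732270 shift=21 [end]
Varint 2: bytes[2:5] = AE DD 69 -> value 1732270 (3 byte(s))
  byte[5]=0xBC cont=1 payload=0x3C=60: acc |= 60<<0 -> acc=60 shift=7
  byte[6]=0x4B cont=0 payload=0x4B=75: acc |= 75<<7 -> acc=9660 shift=14 [end]
Varint 3: bytes[5:7] = BC 4B -> value 9660 (2 byte(s))
  byte[7]=0x99 cont=1 payload=0x19=25: acc |= 25<<0 -> acc=25 shift=7
  byte[8]=0xF0 cont=1 payload=0x70=112: acc |= 112<<7 -> acc=14361 shift=14
  byte[9]=0x45 cont=0 payload=0x45=69: acc |= 69<<14 -> acc=1144857 shift=21 [end]
Varint 4: bytes[7:10] = 99 F0 45 -> value 1144857 (3 byte(s))

Answer: 2 3 2 3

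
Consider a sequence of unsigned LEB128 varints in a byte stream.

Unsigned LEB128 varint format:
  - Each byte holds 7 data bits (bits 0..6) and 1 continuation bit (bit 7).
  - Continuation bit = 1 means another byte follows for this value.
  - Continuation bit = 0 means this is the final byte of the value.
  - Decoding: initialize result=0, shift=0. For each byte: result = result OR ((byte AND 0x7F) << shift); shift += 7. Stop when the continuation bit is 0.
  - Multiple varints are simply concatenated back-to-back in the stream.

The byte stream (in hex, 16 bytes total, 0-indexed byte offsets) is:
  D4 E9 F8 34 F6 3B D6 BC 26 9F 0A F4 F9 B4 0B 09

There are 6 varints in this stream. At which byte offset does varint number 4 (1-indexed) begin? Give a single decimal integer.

  byte[0]=0xD4 cont=1 payload=0x54=84: acc |= 84<<0 -> acc=84 shift=7
  byte[1]=0xE9 cont=1 payload=0x69=105: acc |= 105<<7 -> acc=13524 shift=14
  byte[2]=0xF8 cont=1 payload=0x78=120: acc |= 120<<14 -> acc=1979604 shift=21
  byte[3]=0x34 cont=0 payload=0x34=52: acc |= 52<<21 -> acc=111031508 shift=28 [end]
Varint 1: bytes[0:4] = D4 E9 F8 34 -> value 111031508 (4 byte(s))
  byte[4]=0xF6 cont=1 payload=0x76=118: acc |= 118<<0 -> acc=118 shift=7
  byte[5]=0x3B cont=0 payload=0x3B=59: acc |= 59<<7 -> acc=7670 shift=14 [end]
Varint 2: bytes[4:6] = F6 3B -> value 7670 (2 byte(s))
  byte[6]=0xD6 cont=1 payload=0x56=86: acc |= 86<<0 -> acc=86 shift=7
  byte[7]=0xBC cont=1 payload=0x3C=60: acc |= 60<<7 -> acc=7766 shift=14
  byte[8]=0x26 cont=0 payload=0x26=38: acc |= 38<<14 -> acc=630358 shift=21 [end]
Varint 3: bytes[6:9] = D6 BC 26 -> value 630358 (3 byte(s))
  byte[9]=0x9F cont=1 payload=0x1F=31: acc |= 31<<0 -> acc=31 shift=7
  byte[10]=0x0A cont=0 payload=0x0A=10: acc |= 10<<7 -> acc=1311 shift=14 [end]
Varint 4: bytes[9:11] = 9F 0A -> value 1311 (2 byte(s))
  byte[11]=0xF4 cont=1 payload=0x74=116: acc |= 116<<0 -> acc=116 shift=7
  byte[12]=0xF9 cont=1 payload=0x79=121: acc |= 121<<7 -> acc=15604 shift=14
  byte[13]=0xB4 cont=1 payload=0x34=52: acc |= 52<<14 -> acc=867572 shift=21
  byte[14]=0x0B cont=0 payload=0x0B=11: acc |= 11<<21 -> acc=23936244 shift=28 [end]
Varint 5: bytes[11:15] = F4 F9 B4 0B -> value 23936244 (4 byte(s))
  byte[15]=0x09 cont=0 payload=0x09=9: acc |= 9<<0 -> acc=9 shift=7 [end]
Varint 6: bytes[15:16] = 09 -> value 9 (1 byte(s))

Answer: 9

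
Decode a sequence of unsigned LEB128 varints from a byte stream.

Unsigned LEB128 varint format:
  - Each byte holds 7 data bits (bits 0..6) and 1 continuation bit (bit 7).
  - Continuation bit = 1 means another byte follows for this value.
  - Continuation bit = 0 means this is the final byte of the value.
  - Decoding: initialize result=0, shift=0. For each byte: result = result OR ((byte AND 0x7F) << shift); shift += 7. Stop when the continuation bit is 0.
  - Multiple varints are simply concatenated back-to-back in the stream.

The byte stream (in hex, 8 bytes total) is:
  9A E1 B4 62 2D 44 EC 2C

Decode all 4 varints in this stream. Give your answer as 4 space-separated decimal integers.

  byte[0]=0x9A cont=1 payload=0x1A=26: acc |= 26<<0 -> acc=26 shift=7
  byte[1]=0xE1 cont=1 payload=0x61=97: acc |= 97<<7 -> acc=12442 shift=14
  byte[2]=0xB4 cont=1 payload=0x34=52: acc |= 52<<14 -> acc=864410 shift=21
  byte[3]=0x62 cont=0 payload=0x62=98: acc |= 98<<21 -> acc=206385306 shift=28 [end]
Varint 1: bytes[0:4] = 9A E1 B4 62 -> value 206385306 (4 byte(s))
  byte[4]=0x2D cont=0 payload=0x2D=45: acc |= 45<<0 -> acc=45 shift=7 [end]
Varint 2: bytes[4:5] = 2D -> value 45 (1 byte(s))
  byte[5]=0x44 cont=0 payload=0x44=68: acc |= 68<<0 -> acc=68 shift=7 [end]
Varint 3: bytes[5:6] = 44 -> value 68 (1 byte(s))
  byte[6]=0xEC cont=1 payload=0x6C=108: acc |= 108<<0 -> acc=108 shift=7
  byte[7]=0x2C cont=0 payload=0x2C=44: acc |= 44<<7 -> acc=5740 shift=14 [end]
Varint 4: bytes[6:8] = EC 2C -> value 5740 (2 byte(s))

Answer: 206385306 45 68 5740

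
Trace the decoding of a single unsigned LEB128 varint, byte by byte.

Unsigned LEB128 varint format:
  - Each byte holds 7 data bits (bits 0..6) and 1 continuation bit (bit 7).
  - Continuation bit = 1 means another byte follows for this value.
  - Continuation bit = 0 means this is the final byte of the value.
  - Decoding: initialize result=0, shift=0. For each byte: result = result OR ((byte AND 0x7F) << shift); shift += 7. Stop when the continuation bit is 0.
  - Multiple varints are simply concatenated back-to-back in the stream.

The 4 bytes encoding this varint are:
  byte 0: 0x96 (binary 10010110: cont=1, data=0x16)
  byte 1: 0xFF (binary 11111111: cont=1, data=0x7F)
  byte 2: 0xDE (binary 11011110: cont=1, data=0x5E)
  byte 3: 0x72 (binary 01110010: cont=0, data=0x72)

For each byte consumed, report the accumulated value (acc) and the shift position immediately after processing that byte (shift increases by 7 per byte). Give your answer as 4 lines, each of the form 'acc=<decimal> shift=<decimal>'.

Answer: acc=22 shift=7
acc=16278 shift=14
acc=1556374 shift=21
acc=240631702 shift=28

Derivation:
byte 0=0x96: payload=0x16=22, contrib = 22<<0 = 22; acc -> 22, shift -> 7
byte 1=0xFF: payload=0x7F=127, contrib = 127<<7 = 16256; acc -> 16278, shift -> 14
byte 2=0xDE: payload=0x5E=94, contrib = 94<<14 = 1540096; acc -> 1556374, shift -> 21
byte 3=0x72: payload=0x72=114, contrib = 114<<21 = 239075328; acc -> 240631702, shift -> 28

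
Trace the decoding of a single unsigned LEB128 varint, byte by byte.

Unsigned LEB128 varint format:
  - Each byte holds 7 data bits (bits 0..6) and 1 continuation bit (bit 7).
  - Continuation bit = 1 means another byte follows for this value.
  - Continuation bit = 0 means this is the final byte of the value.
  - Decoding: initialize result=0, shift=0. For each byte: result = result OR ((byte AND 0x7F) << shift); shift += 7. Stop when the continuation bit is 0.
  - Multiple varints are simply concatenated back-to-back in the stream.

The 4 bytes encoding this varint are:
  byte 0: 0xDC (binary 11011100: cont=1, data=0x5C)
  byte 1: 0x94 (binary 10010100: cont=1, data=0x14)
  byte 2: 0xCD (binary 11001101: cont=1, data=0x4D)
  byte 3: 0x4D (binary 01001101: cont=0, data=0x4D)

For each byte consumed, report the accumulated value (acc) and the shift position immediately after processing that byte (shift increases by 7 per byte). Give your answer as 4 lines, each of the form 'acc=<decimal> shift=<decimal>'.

byte 0=0xDC: payload=0x5C=92, contrib = 92<<0 = 92; acc -> 92, shift -> 7
byte 1=0x94: payload=0x14=20, contrib = 20<<7 = 2560; acc -> 2652, shift -> 14
byte 2=0xCD: payload=0x4D=77, contrib = 77<<14 = 1261568; acc -> 1264220, shift -> 21
byte 3=0x4D: payload=0x4D=77, contrib = 77<<21 = 161480704; acc -> 162744924, shift -> 28

Answer: acc=92 shift=7
acc=2652 shift=14
acc=1264220 shift=21
acc=162744924 shift=28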